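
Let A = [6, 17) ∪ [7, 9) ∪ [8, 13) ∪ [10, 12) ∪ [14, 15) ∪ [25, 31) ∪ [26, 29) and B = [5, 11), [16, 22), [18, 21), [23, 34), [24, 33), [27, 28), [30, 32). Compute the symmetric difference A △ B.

First set merges to [6, 17), [25, 31).
Second set merges to [5, 11), [16, 22), [23, 34).
A \ B = [11, 16).
B \ A = [5, 6), [17, 22), [23, 25), [31, 34).
Union of the two gives the symmetric difference.

[5, 6) ∪ [11, 16) ∪ [17, 22) ∪ [23, 25) ∪ [31, 34)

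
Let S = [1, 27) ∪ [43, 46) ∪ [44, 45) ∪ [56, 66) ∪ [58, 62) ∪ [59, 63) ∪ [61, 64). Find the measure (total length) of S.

39

Merged: [1, 27), [43, 46), [56, 66).
Lengths: 26 + 3 + 10 = 39.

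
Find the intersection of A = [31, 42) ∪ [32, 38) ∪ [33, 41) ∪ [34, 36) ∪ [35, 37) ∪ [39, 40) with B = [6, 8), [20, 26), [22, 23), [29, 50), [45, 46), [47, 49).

[31, 42)

A, merged: [31, 42).
B, merged: [6, 8), [20, 26), [29, 50).
[31, 42) ∩ B → [31, 42).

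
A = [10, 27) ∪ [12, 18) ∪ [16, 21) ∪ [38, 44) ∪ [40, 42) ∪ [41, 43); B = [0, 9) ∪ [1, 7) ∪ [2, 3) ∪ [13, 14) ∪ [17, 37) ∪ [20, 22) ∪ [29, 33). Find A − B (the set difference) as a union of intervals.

A, merged: [10, 27), [38, 44).
B, merged: [0, 9), [13, 14), [17, 37).
[10, 27) minus B → [10, 13), [14, 17).
[38, 44): no B overlap → unchanged.

[10, 13) ∪ [14, 17) ∪ [38, 44)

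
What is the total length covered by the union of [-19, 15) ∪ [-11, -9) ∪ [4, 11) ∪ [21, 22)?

35

Merged: [-19, 15), [21, 22).
Lengths: 34 + 1 = 35.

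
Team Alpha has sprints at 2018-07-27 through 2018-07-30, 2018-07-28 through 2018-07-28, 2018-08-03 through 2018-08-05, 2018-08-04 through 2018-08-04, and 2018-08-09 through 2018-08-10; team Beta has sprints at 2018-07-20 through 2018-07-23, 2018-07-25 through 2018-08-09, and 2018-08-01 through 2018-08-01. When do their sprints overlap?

First set merges to 2018-07-27 through 2018-07-30, 2018-08-03 through 2018-08-05, 2018-08-09 through 2018-08-10.
Second set merges to 2018-07-20 through 2018-07-23, 2018-07-25 through 2018-08-09.
2018-07-27 through 2018-07-30 ∩ B → 2018-07-27 through 2018-07-30.
2018-08-03 through 2018-08-05 ∩ B → 2018-08-03 through 2018-08-05.
2018-08-09 through 2018-08-10 ∩ B → 2018-08-09 through 2018-08-09.

2018-07-27 through 2018-07-30, 2018-08-03 through 2018-08-05, 2018-08-09 through 2018-08-09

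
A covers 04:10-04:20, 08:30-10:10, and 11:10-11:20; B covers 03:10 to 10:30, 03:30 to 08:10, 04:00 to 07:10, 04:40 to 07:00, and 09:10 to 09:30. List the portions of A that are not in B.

Second set merges to 03:10–10:30.
04:10–04:20: fully covered by B → removed.
08:30–10:10: fully covered by B → removed.
11:10–11:20: no B overlap → unchanged.

11:10–11:20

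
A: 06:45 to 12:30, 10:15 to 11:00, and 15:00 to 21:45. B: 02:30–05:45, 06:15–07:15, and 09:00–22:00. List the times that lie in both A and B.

A, merged: 06:45–12:30, 15:00–21:45.
06:45–12:30 overlaps B on 06:45–07:15, 09:00–12:30.
15:00–21:45 overlaps B on 15:00–21:45.

06:45–07:15, 09:00–12:30, 15:00–21:45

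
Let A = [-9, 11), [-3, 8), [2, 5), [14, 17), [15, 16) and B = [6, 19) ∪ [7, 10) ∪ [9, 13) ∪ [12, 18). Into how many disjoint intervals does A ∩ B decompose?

Merge the first list: [-9, 11), [14, 17).
Merge the second list: [6, 19).
A ∩ B = [6, 11), [14, 17).
That is 2 disjoint pieces.

2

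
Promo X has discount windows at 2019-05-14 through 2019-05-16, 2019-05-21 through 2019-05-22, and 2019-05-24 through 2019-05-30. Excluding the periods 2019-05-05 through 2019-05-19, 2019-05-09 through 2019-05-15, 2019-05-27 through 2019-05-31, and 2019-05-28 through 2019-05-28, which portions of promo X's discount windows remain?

2019-05-21 through 2019-05-22, 2019-05-24 through 2019-05-26

B, merged: 2019-05-05 through 2019-05-19, 2019-05-27 through 2019-05-31.
2019-05-14 through 2019-05-16 lies entirely inside B → drops out.
2019-05-21 through 2019-05-22 is untouched.
2019-05-24 through 2019-05-30 with B removed leaves 2019-05-24 through 2019-05-26.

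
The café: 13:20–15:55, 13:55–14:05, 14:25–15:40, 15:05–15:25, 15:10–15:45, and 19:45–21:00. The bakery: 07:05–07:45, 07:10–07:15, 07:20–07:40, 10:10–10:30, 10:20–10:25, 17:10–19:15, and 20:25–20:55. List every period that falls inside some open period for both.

20:25–20:55

Merge the first list: 13:20–15:55, 19:45–21:00.
Merge the second list: 07:05–07:45, 10:10–10:30, 17:10–19:15, 20:25–20:55.
13:20–15:55 meets no B interval.
19:45–21:00 ∩ B → 20:25–20:55.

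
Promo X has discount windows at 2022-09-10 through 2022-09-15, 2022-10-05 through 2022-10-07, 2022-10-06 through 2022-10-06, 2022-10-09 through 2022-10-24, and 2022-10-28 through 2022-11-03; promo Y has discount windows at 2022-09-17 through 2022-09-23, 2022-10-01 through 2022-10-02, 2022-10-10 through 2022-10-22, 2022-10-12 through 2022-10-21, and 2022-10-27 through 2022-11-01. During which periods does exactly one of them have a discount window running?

2022-09-10 through 2022-09-15, 2022-09-17 through 2022-09-23, 2022-10-01 through 2022-10-02, 2022-10-05 through 2022-10-07, 2022-10-09 through 2022-10-09, 2022-10-23 through 2022-10-24, 2022-10-27 through 2022-10-27, 2022-11-02 through 2022-11-03

A, merged: 2022-09-10 through 2022-09-15, 2022-10-05 through 2022-10-07, 2022-10-09 through 2022-10-24, 2022-10-28 through 2022-11-03.
B, merged: 2022-09-17 through 2022-09-23, 2022-10-01 through 2022-10-02, 2022-10-10 through 2022-10-22, 2022-10-27 through 2022-11-01.
Only in the first: 2022-09-10 through 2022-09-15, 2022-10-05 through 2022-10-07, 2022-10-09 through 2022-10-09, 2022-10-23 through 2022-10-24, 2022-11-02 through 2022-11-03.
Only in the second: 2022-09-17 through 2022-09-23, 2022-10-01 through 2022-10-02, 2022-10-27 through 2022-10-27.
Together these are the periods covered by exactly one.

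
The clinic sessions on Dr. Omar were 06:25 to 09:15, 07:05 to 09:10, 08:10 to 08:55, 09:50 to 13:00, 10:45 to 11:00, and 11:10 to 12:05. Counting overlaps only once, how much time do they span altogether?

Merged: 06:25–09:15, 09:50–13:00.
Lengths: 2 h 50 min + 3 h 10 min = 6 h.

6 h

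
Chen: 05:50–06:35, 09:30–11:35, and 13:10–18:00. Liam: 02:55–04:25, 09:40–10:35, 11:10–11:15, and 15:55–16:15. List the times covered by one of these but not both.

02:55–04:25, 05:50–06:35, 09:30–09:40, 10:35–11:10, 11:15–11:35, 13:10–15:55, 16:15–18:00

A but not B: 05:50–06:35, 09:30–09:40, 10:35–11:10, 11:15–11:35, 13:10–15:55, 16:15–18:00.
B but not A: 02:55–04:25.
Combining gives A △ B.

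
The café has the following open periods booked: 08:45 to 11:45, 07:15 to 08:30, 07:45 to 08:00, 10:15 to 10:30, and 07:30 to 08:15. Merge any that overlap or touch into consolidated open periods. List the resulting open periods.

Sort by start: 07:15–08:30, 07:30–08:15, 07:45–08:00, 08:45–11:45, 10:15–10:30.
07:30–08:15 overlaps/touches 07:15–08:30 → extend to 07:15–08:30.
07:45–08:00 overlaps/touches 07:15–08:30 → extend to 07:15–08:30.
08:45–11:45 is disjoint → start new block.
10:15–10:30 overlaps/touches 08:45–11:45 → extend to 08:45–11:45.

07:15–08:30, 08:45–11:45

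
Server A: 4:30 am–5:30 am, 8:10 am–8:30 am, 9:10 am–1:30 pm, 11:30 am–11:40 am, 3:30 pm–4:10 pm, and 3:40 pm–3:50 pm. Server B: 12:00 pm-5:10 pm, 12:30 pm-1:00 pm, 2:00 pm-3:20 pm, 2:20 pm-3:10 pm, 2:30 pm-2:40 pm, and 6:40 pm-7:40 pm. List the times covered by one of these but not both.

4:30 am–5:30 am, 8:10 am–8:30 am, 9:10 am–12:00 pm, 1:30 pm–3:30 pm, 4:10 pm–5:10 pm, 6:40 pm–7:40 pm

First set merges to 4:30 am–5:30 am, 8:10 am–8:30 am, 9:10 am–1:30 pm, 3:30 pm–4:10 pm.
Second set merges to 12:00 pm–5:10 pm, 6:40 pm–7:40 pm.
Only in the first: 4:30 am–5:30 am, 8:10 am–8:30 am, 9:10 am–12:00 pm.
Only in the second: 1:30 pm–3:30 pm, 4:10 pm–5:10 pm, 6:40 pm–7:40 pm.
Together these are the periods covered by exactly one.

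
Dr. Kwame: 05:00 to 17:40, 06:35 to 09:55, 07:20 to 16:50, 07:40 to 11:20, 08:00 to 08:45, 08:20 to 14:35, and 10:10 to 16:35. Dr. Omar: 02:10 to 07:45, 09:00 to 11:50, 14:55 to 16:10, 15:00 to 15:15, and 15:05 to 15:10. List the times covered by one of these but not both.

A, merged: 05:00-17:40.
B, merged: 02:10-07:45, 09:00-11:50, 14:55-16:10.
A but not B: 07:45-09:00, 11:50-14:55, 16:10-17:40.
B but not A: 02:10-05:00.
Combining gives A △ B.

02:10-05:00, 07:45-09:00, 11:50-14:55, 16:10-17:40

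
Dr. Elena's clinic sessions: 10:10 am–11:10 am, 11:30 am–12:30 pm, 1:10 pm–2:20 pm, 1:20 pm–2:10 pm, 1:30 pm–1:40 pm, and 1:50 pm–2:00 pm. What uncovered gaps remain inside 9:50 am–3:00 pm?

After merging, the occupied span is 10:10 am-11:10 am, 11:30 am-12:30 pm, 1:10 pm-2:20 pm.
Uncovered inside 9:50 am-3:00 pm: 9:50 am-10:10 am, 11:10 am-11:30 am, 12:30 pm-1:10 pm, 2:20 pm-3:00 pm.

9:50 am-10:10 am, 11:10 am-11:30 am, 12:30 pm-1:10 pm, 2:20 pm-3:00 pm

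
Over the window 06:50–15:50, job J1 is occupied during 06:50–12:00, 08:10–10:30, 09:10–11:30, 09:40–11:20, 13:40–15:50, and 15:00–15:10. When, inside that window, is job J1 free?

The merged coverage is 06:50-12:00, 13:40-15:50.
Uncovered inside 06:50-15:50: 12:00-13:40.

12:00-13:40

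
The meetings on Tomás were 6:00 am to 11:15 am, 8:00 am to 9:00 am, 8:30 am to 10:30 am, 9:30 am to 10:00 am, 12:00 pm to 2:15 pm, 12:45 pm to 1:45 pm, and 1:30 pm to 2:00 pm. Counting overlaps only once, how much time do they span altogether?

7 h 30 min

Merged: 6:00 am–11:15 am, 12:00 pm–2:15 pm.
Lengths: 5 h 15 min + 2 h 15 min = 7 h 30 min.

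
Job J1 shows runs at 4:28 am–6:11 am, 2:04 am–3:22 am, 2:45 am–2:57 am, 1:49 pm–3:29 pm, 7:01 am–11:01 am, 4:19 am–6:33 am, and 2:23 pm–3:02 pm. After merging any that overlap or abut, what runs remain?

Sort by start: 2:04 am–3:22 am, 2:45 am–2:57 am, 4:19 am–6:33 am, 4:28 am–6:11 am, 7:01 am–11:01 am, 1:49 pm–3:29 pm, 2:23 pm–3:02 pm.
2:45 am–2:57 am overlaps/touches 2:04 am–3:22 am → extend to 2:04 am–3:22 am.
4:19 am–6:33 am is disjoint → start new block.
4:28 am–6:11 am overlaps/touches 4:19 am–6:33 am → extend to 4:19 am–6:33 am.
7:01 am–11:01 am is disjoint → start new block.
1:49 pm–3:29 pm is disjoint → start new block.
2:23 pm–3:02 pm overlaps/touches 1:49 pm–3:29 pm → extend to 1:49 pm–3:29 pm.

2:04 am–3:22 am, 4:19 am–6:33 am, 7:01 am–11:01 am, 1:49 pm–3:29 pm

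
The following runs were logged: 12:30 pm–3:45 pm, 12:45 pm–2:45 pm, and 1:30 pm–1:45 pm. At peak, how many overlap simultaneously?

3

At 1:30 pm, 3 of the intervals are simultaneously active.
No point has more.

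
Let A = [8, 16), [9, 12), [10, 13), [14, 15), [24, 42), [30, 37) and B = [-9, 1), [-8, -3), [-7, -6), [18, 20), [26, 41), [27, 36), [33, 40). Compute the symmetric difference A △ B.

Merge the first list: [8, 16), [24, 42).
Merge the second list: [-9, 1), [18, 20), [26, 41).
A but not B: [8, 16), [24, 26), [41, 42).
B but not A: [-9, 1), [18, 20).
Combining gives A △ B.

[-9, 1) ∪ [8, 16) ∪ [18, 20) ∪ [24, 26) ∪ [41, 42)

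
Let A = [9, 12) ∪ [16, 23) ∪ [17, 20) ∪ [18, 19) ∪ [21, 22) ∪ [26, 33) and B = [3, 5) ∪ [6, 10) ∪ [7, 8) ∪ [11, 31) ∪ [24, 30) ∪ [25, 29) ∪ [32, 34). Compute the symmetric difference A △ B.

First set merges to [9, 12), [16, 23), [26, 33).
Second set merges to [3, 5), [6, 10), [11, 31), [32, 34).
A \ B = [10, 11), [31, 32).
B \ A = [3, 5), [6, 9), [12, 16), [23, 26), [33, 34).
Union of the two gives the symmetric difference.

[3, 5) ∪ [6, 9) ∪ [10, 11) ∪ [12, 16) ∪ [23, 26) ∪ [31, 32) ∪ [33, 34)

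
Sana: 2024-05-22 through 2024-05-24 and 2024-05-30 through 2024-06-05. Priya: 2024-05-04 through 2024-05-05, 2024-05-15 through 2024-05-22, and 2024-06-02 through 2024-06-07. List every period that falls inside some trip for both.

2024-05-22 through 2024-05-22, 2024-06-02 through 2024-06-05

2024-05-22 through 2024-05-24 ∩ B → 2024-05-22 through 2024-05-22.
2024-05-30 through 2024-06-05 ∩ B → 2024-06-02 through 2024-06-05.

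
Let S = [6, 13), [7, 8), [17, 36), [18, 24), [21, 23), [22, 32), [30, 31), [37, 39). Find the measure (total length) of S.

Merged: [6, 13), [17, 36), [37, 39).
Lengths: 7 + 19 + 2 = 28.

28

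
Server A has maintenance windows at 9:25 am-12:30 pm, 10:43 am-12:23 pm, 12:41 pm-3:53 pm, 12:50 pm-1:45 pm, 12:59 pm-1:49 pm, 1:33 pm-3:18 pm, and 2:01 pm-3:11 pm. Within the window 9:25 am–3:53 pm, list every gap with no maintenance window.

Covered (merged): 9:25 am–12:30 pm, 12:41 pm–3:53 pm.
Complement within 9:25 am–3:53 pm: 12:30 pm–12:41 pm.

12:30 pm–12:41 pm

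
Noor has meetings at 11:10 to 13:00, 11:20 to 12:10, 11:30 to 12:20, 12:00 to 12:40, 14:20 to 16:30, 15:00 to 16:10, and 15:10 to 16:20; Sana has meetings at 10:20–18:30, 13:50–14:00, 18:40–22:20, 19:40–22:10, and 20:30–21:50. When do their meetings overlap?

Merge the first list: 11:10-13:00, 14:20-16:30.
Merge the second list: 10:20-18:30, 18:40-22:20.
11:10-13:00 ∩ B → 11:10-13:00.
14:20-16:30 ∩ B → 14:20-16:30.

11:10-13:00, 14:20-16:30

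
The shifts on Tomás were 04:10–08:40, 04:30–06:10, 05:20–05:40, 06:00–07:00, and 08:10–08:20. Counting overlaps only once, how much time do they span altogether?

4 h 30 min

Merged: 04:10-08:40.
Length: 4 h 30 min.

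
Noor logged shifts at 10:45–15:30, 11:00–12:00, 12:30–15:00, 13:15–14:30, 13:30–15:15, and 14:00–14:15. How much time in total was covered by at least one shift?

4 h 45 min

Merged: 10:45–15:30.
Length: 4 h 45 min.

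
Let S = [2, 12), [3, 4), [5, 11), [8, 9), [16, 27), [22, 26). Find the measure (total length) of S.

21

Merged: [2, 12), [16, 27).
Lengths: 10 + 11 = 21.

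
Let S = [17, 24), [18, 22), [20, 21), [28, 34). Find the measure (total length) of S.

Merged: [17, 24), [28, 34).
Lengths: 7 + 6 = 13.

13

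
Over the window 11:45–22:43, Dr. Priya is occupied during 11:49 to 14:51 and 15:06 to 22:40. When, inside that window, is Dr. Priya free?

11:45–11:49, 14:51–15:06, 22:40–22:43

The merged coverage is 11:49–14:51, 15:06–22:40.
Complement within 11:45–22:43: 11:45–11:49, 14:51–15:06, 22:40–22:43.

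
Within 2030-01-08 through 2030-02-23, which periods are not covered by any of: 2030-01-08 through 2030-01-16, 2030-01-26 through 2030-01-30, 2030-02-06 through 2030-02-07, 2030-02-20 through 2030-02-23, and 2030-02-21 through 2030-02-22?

2030-01-17 through 2030-01-25, 2030-01-31 through 2030-02-05, 2030-02-08 through 2030-02-19

The merged coverage is 2030-01-08 through 2030-01-16, 2030-01-26 through 2030-01-30, 2030-02-06 through 2030-02-07, 2030-02-20 through 2030-02-23.
Uncovered inside 2030-01-08 through 2030-02-23: 2030-01-17 through 2030-01-25, 2030-01-31 through 2030-02-05, 2030-02-08 through 2030-02-19.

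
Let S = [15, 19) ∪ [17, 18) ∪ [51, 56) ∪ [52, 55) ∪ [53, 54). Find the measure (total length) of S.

Merged: [15, 19), [51, 56).
Lengths: 4 + 5 = 9.

9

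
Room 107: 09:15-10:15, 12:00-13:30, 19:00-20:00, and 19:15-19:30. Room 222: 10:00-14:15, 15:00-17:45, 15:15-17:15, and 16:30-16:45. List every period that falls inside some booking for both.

A, merged: 09:15–10:15, 12:00–13:30, 19:00–20:00.
B, merged: 10:00–14:15, 15:00–17:45.
09:15–10:15 meets the second set on 10:00–10:15.
12:00–13:30 meets the second set on 12:00–13:30.
19:00–20:00: no overlap with the second set.

10:00–10:15, 12:00–13:30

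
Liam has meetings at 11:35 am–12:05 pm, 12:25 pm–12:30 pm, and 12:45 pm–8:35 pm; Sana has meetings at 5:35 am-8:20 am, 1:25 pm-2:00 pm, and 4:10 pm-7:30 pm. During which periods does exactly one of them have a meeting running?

5:35 am–8:20 am, 11:35 am–12:05 pm, 12:25 pm–12:30 pm, 12:45 pm–1:25 pm, 2:00 pm–4:10 pm, 7:30 pm–8:35 pm

Only in the first: 11:35 am–12:05 pm, 12:25 pm–12:30 pm, 12:45 pm–1:25 pm, 2:00 pm–4:10 pm, 7:30 pm–8:35 pm.
Only in the second: 5:35 am–8:20 am.
Together these are the periods covered by exactly one.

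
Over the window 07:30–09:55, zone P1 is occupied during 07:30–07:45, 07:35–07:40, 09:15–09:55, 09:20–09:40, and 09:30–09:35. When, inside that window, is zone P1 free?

07:45–09:15

After merging, the occupied span is 07:30–07:45, 09:15–09:55.
Complement within 07:30–09:55: 07:45–09:15.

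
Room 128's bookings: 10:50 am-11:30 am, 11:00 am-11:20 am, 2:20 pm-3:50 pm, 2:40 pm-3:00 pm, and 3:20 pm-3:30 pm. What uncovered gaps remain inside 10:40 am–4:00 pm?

The merged coverage is 10:50 am-11:30 am, 2:20 pm-3:50 pm.
Gaps within 10:40 am-4:00 pm: 10:40 am-10:50 am, 11:30 am-2:20 pm, 3:50 pm-4:00 pm.

10:40 am-10:50 am, 11:30 am-2:20 pm, 3:50 pm-4:00 pm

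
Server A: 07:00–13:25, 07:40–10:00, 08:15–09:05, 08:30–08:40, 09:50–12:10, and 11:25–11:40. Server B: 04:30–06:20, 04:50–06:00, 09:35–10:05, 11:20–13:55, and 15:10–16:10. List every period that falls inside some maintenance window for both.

First set merges to 07:00–13:25.
Second set merges to 04:30–06:20, 09:35–10:05, 11:20–13:55, 15:10–16:10.
07:00–13:25 meets the second set on 09:35–10:05, 11:20–13:25.

09:35–10:05, 11:20–13:25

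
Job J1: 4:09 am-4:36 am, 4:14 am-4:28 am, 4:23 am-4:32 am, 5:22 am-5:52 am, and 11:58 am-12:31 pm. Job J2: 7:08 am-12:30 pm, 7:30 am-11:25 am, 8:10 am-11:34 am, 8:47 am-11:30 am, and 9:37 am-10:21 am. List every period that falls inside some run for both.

Merge the first list: 4:09 am–4:36 am, 5:22 am–5:52 am, 11:58 am–12:31 pm.
Merge the second list: 7:08 am–12:30 pm.
4:09 am–4:36 am falls entirely outside B.
5:22 am–5:52 am falls entirely outside B.
11:58 am–12:31 pm overlaps B on 11:58 am–12:30 pm.

11:58 am–12:30 pm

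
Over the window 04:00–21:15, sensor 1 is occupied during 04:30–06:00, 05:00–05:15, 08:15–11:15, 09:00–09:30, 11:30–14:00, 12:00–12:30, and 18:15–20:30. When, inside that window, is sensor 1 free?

04:00–04:30, 06:00–08:15, 11:15–11:30, 14:00–18:15, 20:30–21:15

Covered (merged): 04:30–06:00, 08:15–11:15, 11:30–14:00, 18:15–20:30.
Gaps within 04:00–21:15: 04:00–04:30, 06:00–08:15, 11:15–11:30, 14:00–18:15, 20:30–21:15.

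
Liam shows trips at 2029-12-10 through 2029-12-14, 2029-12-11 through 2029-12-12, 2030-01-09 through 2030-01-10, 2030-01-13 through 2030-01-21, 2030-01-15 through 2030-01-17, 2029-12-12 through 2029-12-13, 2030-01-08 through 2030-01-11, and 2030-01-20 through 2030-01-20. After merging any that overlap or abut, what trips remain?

2029-12-10 through 2029-12-14, 2030-01-08 through 2030-01-11, 2030-01-13 through 2030-01-21

Sort by start: 2029-12-10 through 2029-12-14, 2029-12-11 through 2029-12-12, 2029-12-12 through 2029-12-13, 2030-01-08 through 2030-01-11, 2030-01-09 through 2030-01-10, 2030-01-13 through 2030-01-21, 2030-01-15 through 2030-01-17, 2030-01-20 through 2030-01-20.
2029-12-11 through 2029-12-12 overlaps/touches 2029-12-10 through 2029-12-14 → extend to 2029-12-10 through 2029-12-14.
2029-12-12 through 2029-12-13 overlaps/touches 2029-12-10 through 2029-12-14 → extend to 2029-12-10 through 2029-12-14.
2030-01-08 through 2030-01-11 is disjoint → start new block.
2030-01-09 through 2030-01-10 overlaps/touches 2030-01-08 through 2030-01-11 → extend to 2030-01-08 through 2030-01-11.
2030-01-13 through 2030-01-21 is disjoint → start new block.
2030-01-15 through 2030-01-17 overlaps/touches 2030-01-13 through 2030-01-21 → extend to 2030-01-13 through 2030-01-21.
2030-01-20 through 2030-01-20 overlaps/touches 2030-01-13 through 2030-01-21 → extend to 2030-01-13 through 2030-01-21.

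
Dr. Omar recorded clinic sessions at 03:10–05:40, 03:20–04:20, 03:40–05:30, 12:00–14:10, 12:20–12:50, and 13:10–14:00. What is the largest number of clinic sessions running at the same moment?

3

Walk the sorted start/end points keeping a running depth.
The depth first hits 3 at 03:40.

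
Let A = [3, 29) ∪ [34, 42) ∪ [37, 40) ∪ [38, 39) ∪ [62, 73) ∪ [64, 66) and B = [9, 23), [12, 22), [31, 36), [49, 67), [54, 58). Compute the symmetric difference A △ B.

Merge the first list: [3, 29), [34, 42), [62, 73).
Merge the second list: [9, 23), [31, 36), [49, 67).
A but not B: [3, 9), [23, 29), [36, 42), [67, 73).
B but not A: [31, 34), [49, 62).
Combining gives A △ B.

[3, 9) ∪ [23, 29) ∪ [31, 34) ∪ [36, 42) ∪ [49, 62) ∪ [67, 73)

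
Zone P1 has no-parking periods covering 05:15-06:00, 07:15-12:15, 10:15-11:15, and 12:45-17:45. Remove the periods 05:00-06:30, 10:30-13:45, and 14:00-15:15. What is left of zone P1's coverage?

07:15–10:30, 13:45–14:00, 15:15–17:45

First set merges to 05:15–06:00, 07:15–12:15, 12:45–17:45.
05:15–06:00 lies entirely inside B → drops out.
07:15–12:15 with B removed leaves 07:15–10:30.
12:45–17:45 with B removed leaves 13:45–14:00, 15:15–17:45.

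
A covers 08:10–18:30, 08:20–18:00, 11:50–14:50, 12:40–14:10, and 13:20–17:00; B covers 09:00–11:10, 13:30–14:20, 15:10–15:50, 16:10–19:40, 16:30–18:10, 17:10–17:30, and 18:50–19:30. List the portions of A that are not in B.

A, merged: 08:10-18:30.
B, merged: 09:00-11:10, 13:30-14:20, 15:10-15:50, 16:10-19:40.
08:10-18:30 minus B → 08:10-09:00, 11:10-13:30, 14:20-15:10, 15:50-16:10.

08:10-09:00, 11:10-13:30, 14:20-15:10, 15:50-16:10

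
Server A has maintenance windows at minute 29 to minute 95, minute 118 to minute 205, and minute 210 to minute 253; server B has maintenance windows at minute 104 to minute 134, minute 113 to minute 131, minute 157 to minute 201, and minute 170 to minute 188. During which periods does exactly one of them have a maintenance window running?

Second set merges to minute 104 to minute 134, minute 157 to minute 201.
A but not B: minute 29 to minute 95, minute 134 to minute 157, minute 201 to minute 205, minute 210 to minute 253.
B but not A: minute 104 to minute 118.
Combining gives A △ B.

minute 29 to minute 95, minute 104 to minute 118, minute 134 to minute 157, minute 201 to minute 205, minute 210 to minute 253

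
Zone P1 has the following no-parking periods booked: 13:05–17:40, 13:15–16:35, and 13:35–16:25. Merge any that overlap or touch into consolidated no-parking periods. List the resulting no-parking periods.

13:15-16:35 overlaps/touches 13:05-17:40 → extend to 13:05-17:40.
13:35-16:25 overlaps/touches 13:05-17:40 → extend to 13:05-17:40.

13:05-17:40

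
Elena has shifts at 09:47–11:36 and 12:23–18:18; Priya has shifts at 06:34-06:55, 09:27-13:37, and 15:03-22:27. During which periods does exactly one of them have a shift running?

06:34–06:55, 09:27–09:47, 11:36–12:23, 13:37–15:03, 18:18–22:27

Only in the first: 13:37–15:03.
Only in the second: 06:34–06:55, 09:27–09:47, 11:36–12:23, 18:18–22:27.
Together these are the periods covered by exactly one.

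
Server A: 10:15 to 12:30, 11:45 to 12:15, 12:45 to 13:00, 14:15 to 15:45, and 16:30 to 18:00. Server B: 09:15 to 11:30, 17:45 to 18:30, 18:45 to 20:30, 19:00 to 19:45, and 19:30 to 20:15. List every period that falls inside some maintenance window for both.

10:15–11:30, 17:45–18:00

Merge the first list: 10:15–12:30, 12:45–13:00, 14:15–15:45, 16:30–18:00.
Merge the second list: 09:15–11:30, 17:45–18:30, 18:45–20:30.
10:15–12:30 meets the second set on 10:15–11:30.
12:45–13:00: no overlap with the second set.
14:15–15:45: no overlap with the second set.
16:30–18:00 meets the second set on 17:45–18:00.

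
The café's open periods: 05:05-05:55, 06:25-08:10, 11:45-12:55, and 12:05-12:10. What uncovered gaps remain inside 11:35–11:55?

11:35–11:45

After merging, the occupied span is 05:05–05:55, 06:25–08:10, 11:45–12:55.
Gaps within 11:35–11:55: 11:35–11:45.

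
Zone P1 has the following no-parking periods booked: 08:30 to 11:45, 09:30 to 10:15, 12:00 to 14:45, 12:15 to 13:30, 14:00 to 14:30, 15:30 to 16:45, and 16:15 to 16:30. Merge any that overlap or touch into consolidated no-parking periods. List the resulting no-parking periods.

09:30–10:15 overlaps/touches 08:30–11:45 → extend to 08:30–11:45.
12:00–14:45 is disjoint → start new block.
12:15–13:30 overlaps/touches 12:00–14:45 → extend to 12:00–14:45.
14:00–14:30 overlaps/touches 12:00–14:45 → extend to 12:00–14:45.
15:30–16:45 is disjoint → start new block.
16:15–16:30 overlaps/touches 15:30–16:45 → extend to 15:30–16:45.

08:30–11:45, 12:00–14:45, 15:30–16:45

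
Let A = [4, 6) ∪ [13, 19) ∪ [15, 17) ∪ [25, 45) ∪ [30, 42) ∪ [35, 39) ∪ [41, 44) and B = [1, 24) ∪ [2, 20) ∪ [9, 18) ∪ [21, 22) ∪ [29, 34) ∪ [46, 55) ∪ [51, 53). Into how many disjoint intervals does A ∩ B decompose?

3

A, merged: [4, 6), [13, 19), [25, 45).
B, merged: [1, 24), [29, 34), [46, 55).
A ∩ B = [4, 6), [13, 19), [29, 34).
That is 3 disjoint pieces.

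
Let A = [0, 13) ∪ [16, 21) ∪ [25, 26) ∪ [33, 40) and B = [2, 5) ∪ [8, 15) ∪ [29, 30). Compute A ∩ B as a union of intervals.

[2, 5) ∪ [8, 13)

[0, 13) meets the second set on [2, 5), [8, 13).
[16, 21): no overlap with the second set.
[25, 26): no overlap with the second set.
[33, 40): no overlap with the second set.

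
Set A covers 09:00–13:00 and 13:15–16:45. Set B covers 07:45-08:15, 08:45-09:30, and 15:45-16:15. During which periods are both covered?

09:00–13:00 ∩ B → 09:00–09:30.
13:15–16:45 ∩ B → 15:45–16:15.

09:00–09:30, 15:45–16:15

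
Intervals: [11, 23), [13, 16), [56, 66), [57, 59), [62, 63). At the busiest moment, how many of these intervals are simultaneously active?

2

At 13, 2 of the intervals are simultaneously active.
No point has more.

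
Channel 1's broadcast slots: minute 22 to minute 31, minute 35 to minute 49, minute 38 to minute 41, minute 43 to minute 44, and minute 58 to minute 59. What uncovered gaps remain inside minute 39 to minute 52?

After merging, the occupied span is minute 22 to minute 31, minute 35 to minute 49, minute 58 to minute 59.
Uncovered inside minute 39 to minute 52: minute 49 to minute 52.

minute 49 to minute 52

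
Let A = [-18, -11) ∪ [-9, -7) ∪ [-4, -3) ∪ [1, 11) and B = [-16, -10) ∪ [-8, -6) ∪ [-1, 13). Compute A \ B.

[-18, -16) ∪ [-9, -8) ∪ [-4, -3)

[-18, -11) with B removed leaves [-18, -16).
[-9, -7) with B removed leaves [-9, -8).
[-4, -3) is untouched.
[1, 11) lies entirely inside B → drops out.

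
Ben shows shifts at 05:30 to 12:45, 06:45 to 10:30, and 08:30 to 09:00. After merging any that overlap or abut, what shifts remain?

05:30–12:45

06:45–10:30 overlaps/touches 05:30–12:45 → extend to 05:30–12:45.
08:30–09:00 overlaps/touches 05:30–12:45 → extend to 05:30–12:45.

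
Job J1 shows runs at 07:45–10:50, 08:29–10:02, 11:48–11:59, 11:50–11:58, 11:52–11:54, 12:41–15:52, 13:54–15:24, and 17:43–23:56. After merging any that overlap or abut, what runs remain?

07:45-10:50, 11:48-11:59, 12:41-15:52, 17:43-23:56

08:29-10:02 overlaps/touches 07:45-10:50 → extend to 07:45-10:50.
11:48-11:59 is disjoint → start new block.
11:50-11:58 overlaps/touches 11:48-11:59 → extend to 11:48-11:59.
11:52-11:54 overlaps/touches 11:48-11:59 → extend to 11:48-11:59.
12:41-15:52 is disjoint → start new block.
13:54-15:24 overlaps/touches 12:41-15:52 → extend to 12:41-15:52.
17:43-23:56 is disjoint → start new block.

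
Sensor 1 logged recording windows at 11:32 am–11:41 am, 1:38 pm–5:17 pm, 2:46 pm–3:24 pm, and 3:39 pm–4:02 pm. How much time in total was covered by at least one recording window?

Merged: 11:32 am–11:41 am, 1:38 pm–5:17 pm.
Lengths: 9 min + 3 h 39 min = 3 h 48 min.

3 h 48 min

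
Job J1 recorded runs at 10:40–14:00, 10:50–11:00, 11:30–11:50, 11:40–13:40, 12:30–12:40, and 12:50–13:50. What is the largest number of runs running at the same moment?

3

At 11:40, 3 of the intervals are simultaneously active.
No point has more.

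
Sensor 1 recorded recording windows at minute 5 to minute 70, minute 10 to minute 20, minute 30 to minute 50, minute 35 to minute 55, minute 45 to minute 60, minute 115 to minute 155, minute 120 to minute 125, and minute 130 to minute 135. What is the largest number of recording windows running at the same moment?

Sweep endpoints in order; track running count of active intervals.
Peak of 4 reached at minute 45.

4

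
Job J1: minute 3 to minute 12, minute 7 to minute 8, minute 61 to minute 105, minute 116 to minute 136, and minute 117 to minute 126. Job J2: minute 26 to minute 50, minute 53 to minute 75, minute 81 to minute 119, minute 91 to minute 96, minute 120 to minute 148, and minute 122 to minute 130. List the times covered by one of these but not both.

minute 3 to minute 12, minute 26 to minute 50, minute 53 to minute 61, minute 75 to minute 81, minute 105 to minute 116, minute 119 to minute 120, minute 136 to minute 148

Merge the first list: minute 3 to minute 12, minute 61 to minute 105, minute 116 to minute 136.
Merge the second list: minute 26 to minute 50, minute 53 to minute 75, minute 81 to minute 119, minute 120 to minute 148.
A \ B = minute 3 to minute 12, minute 75 to minute 81, minute 119 to minute 120.
B \ A = minute 26 to minute 50, minute 53 to minute 61, minute 105 to minute 116, minute 136 to minute 148.
Union of the two gives the symmetric difference.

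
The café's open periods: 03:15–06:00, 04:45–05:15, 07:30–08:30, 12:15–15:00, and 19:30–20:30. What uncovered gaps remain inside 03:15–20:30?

06:00–07:30, 08:30–12:15, 15:00–19:30

Covered (merged): 03:15–06:00, 07:30–08:30, 12:15–15:00, 19:30–20:30.
Uncovered inside 03:15–20:30: 06:00–07:30, 08:30–12:15, 15:00–19:30.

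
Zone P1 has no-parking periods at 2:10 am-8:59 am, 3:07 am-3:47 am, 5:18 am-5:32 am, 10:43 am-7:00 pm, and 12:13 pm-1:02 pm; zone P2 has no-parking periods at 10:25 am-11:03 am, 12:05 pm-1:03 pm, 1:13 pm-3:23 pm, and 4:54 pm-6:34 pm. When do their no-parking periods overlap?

Merge the first list: 2:10 am–8:59 am, 10:43 am–7:00 pm.
2:10 am–8:59 am falls entirely outside B.
10:43 am–7:00 pm overlaps B on 10:43 am–11:03 am, 12:05 pm–1:03 pm, 1:13 pm–3:23 pm, 4:54 pm–6:34 pm.

10:43 am–11:03 am, 12:05 pm–1:03 pm, 1:13 pm–3:23 pm, 4:54 pm–6:34 pm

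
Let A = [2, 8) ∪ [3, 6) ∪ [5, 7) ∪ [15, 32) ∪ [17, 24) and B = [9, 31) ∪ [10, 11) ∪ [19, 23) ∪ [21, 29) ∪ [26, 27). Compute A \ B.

First set merges to [2, 8), [15, 32).
Second set merges to [9, 31).
[2, 8) is untouched.
[15, 32) with B removed leaves [31, 32).

[2, 8) ∪ [31, 32)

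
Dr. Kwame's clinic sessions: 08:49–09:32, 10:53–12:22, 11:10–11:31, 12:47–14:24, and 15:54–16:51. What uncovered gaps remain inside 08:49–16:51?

After merging, the occupied span is 08:49–09:32, 10:53–12:22, 12:47–14:24, 15:54–16:51.
Complement within 08:49–16:51: 09:32–10:53, 12:22–12:47, 14:24–15:54.

09:32–10:53, 12:22–12:47, 14:24–15:54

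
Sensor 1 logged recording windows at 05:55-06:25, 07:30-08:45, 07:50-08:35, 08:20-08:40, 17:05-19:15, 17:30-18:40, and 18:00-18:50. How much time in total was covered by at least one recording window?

3 h 55 min

Merged: 05:55-06:25, 07:30-08:45, 17:05-19:15.
Lengths: 30 min + 1 h 15 min + 2 h 10 min = 3 h 55 min.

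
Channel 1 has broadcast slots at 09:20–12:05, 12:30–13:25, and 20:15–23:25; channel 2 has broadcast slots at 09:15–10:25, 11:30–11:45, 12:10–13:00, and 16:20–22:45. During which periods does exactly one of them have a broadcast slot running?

09:15–09:20, 10:25–11:30, 11:45–12:05, 12:10–12:30, 13:00–13:25, 16:20–20:15, 22:45–23:25

A \ B = 10:25–11:30, 11:45–12:05, 13:00–13:25, 22:45–23:25.
B \ A = 09:15–09:20, 12:10–12:30, 16:20–20:15.
Union of the two gives the symmetric difference.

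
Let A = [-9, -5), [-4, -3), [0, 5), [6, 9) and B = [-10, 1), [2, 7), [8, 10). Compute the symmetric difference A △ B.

A but not B: [1, 2), [7, 8).
B but not A: [-10, -9), [-5, -4), [-3, 0), [5, 6), [9, 10).
Combining gives A △ B.

[-10, -9) ∪ [-5, -4) ∪ [-3, 0) ∪ [1, 2) ∪ [5, 6) ∪ [7, 8) ∪ [9, 10)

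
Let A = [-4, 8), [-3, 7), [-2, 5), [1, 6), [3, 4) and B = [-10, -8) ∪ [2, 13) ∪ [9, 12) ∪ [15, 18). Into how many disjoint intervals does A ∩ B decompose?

Merge the first list: [-4, 8).
Merge the second list: [-10, -8), [2, 13), [15, 18).
A ∩ B = [2, 8).
That is 1 disjoint piece.

1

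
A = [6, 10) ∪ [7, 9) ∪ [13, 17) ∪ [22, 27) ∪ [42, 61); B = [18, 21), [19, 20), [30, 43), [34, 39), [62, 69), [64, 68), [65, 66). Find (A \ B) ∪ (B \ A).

Merge the first list: [6, 10), [13, 17), [22, 27), [42, 61).
Merge the second list: [18, 21), [30, 43), [62, 69).
A but not B: [6, 10), [13, 17), [22, 27), [43, 61).
B but not A: [18, 21), [30, 42), [62, 69).
Combining gives A △ B.

[6, 10) ∪ [13, 17) ∪ [18, 21) ∪ [22, 27) ∪ [30, 42) ∪ [43, 61) ∪ [62, 69)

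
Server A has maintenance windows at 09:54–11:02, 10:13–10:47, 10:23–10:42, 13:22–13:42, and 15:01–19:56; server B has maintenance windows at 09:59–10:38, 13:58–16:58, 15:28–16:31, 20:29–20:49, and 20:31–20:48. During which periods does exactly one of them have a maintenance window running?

Merge the first list: 09:54–11:02, 13:22–13:42, 15:01–19:56.
Merge the second list: 09:59–10:38, 13:58–16:58, 20:29–20:49.
Only in the first: 09:54–09:59, 10:38–11:02, 13:22–13:42, 16:58–19:56.
Only in the second: 13:58–15:01, 20:29–20:49.
Together these are the periods covered by exactly one.

09:54–09:59, 10:38–11:02, 13:22–13:42, 13:58–15:01, 16:58–19:56, 20:29–20:49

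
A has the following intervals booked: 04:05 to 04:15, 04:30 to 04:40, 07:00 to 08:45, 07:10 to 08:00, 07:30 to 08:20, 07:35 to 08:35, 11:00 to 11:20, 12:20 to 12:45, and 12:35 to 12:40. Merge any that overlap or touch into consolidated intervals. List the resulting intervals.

04:05–04:15, 04:30–04:40, 07:00–08:45, 11:00–11:20, 12:20–12:45

04:30–04:40 is disjoint → start new block.
07:00–08:45 is disjoint → start new block.
07:10–08:00 overlaps/touches 07:00–08:45 → extend to 07:00–08:45.
07:30–08:20 overlaps/touches 07:00–08:45 → extend to 07:00–08:45.
07:35–08:35 overlaps/touches 07:00–08:45 → extend to 07:00–08:45.
11:00–11:20 is disjoint → start new block.
12:20–12:45 is disjoint → start new block.
12:35–12:40 overlaps/touches 12:20–12:45 → extend to 12:20–12:45.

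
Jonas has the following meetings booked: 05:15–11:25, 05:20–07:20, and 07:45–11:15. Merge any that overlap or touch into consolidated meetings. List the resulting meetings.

05:15–11:25

05:20–07:20 overlaps/touches 05:15–11:25 → extend to 05:15–11:25.
07:45–11:15 overlaps/touches 05:15–11:25 → extend to 05:15–11:25.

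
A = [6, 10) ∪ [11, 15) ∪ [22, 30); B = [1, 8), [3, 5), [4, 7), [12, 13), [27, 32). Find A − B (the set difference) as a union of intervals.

[8, 10) ∪ [11, 12) ∪ [13, 15) ∪ [22, 27)

B, merged: [1, 8), [12, 13), [27, 32).
[6, 10) with B removed leaves [8, 10).
[11, 15) with B removed leaves [11, 12), [13, 15).
[22, 30) with B removed leaves [22, 27).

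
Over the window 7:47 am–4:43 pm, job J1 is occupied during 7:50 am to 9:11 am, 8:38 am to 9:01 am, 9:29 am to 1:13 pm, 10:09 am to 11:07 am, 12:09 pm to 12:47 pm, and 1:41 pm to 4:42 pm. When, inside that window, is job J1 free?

Covered (merged): 7:50 am-9:11 am, 9:29 am-1:13 pm, 1:41 pm-4:42 pm.
Complement within 7:47 am-4:43 pm: 7:47 am-7:50 am, 9:11 am-9:29 am, 1:13 pm-1:41 pm, 4:42 pm-4:43 pm.

7:47 am-7:50 am, 9:11 am-9:29 am, 1:13 pm-1:41 pm, 4:42 pm-4:43 pm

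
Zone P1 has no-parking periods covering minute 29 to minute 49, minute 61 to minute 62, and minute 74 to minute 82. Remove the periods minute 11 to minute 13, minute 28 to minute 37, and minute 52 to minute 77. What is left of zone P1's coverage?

minute 29 to minute 49 \ B = minute 37 to minute 49.
minute 61 to minute 62: entirely removed.
minute 74 to minute 82 \ B = minute 77 to minute 82.

minute 37 to minute 49, minute 77 to minute 82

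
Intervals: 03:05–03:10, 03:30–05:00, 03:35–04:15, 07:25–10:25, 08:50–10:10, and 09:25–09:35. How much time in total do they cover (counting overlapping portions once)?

4 h 35 min

Merged: 03:05-03:10, 03:30-05:00, 07:25-10:25.
Lengths: 5 min + 1 h 30 min + 3 h = 4 h 35 min.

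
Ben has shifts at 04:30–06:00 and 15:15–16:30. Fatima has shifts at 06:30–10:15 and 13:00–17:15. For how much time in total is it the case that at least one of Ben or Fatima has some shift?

A ∪ B = 04:30–06:00, 06:30–10:15, 13:00–17:15.
Total: 1 h 30 min + 3 h 45 min + 4 h 15 min = 9 h 30 min.

9 h 30 min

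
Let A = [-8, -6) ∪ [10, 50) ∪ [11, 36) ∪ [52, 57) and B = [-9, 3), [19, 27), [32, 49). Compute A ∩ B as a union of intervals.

Merge the first list: [-8, -6), [10, 50), [52, 57).
[-8, -6) overlaps B on [-8, -6).
[10, 50) overlaps B on [19, 27), [32, 49).
[52, 57) falls entirely outside B.

[-8, -6) ∪ [19, 27) ∪ [32, 49)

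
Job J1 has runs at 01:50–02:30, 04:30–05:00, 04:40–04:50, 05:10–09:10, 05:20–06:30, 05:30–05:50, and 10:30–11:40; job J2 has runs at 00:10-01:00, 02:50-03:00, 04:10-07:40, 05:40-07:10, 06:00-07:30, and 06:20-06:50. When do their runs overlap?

First set merges to 01:50–02:30, 04:30–05:00, 05:10–09:10, 10:30–11:40.
Second set merges to 00:10–01:00, 02:50–03:00, 04:10–07:40.
01:50–02:30 meets no B interval.
04:30–05:00 ∩ B → 04:30–05:00.
05:10–09:10 ∩ B → 05:10–07:40.
10:30–11:40 meets no B interval.

04:30–05:00, 05:10–07:40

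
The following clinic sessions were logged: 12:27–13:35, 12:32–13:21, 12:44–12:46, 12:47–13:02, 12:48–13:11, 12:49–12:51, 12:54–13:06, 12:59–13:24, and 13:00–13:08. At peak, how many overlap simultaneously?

At 13:00, 7 of the intervals are simultaneously active.
No point has more.

7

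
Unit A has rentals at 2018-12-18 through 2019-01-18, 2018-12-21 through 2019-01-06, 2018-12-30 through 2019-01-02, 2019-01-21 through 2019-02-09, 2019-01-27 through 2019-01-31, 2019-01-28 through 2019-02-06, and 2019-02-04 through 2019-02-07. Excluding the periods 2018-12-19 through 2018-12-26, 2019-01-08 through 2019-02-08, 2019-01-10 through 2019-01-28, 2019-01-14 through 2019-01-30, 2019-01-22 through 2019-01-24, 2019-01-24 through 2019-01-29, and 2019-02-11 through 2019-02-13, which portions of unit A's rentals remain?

First set merges to 2018-12-18 through 2019-01-18, 2019-01-21 through 2019-02-09.
Second set merges to 2018-12-19 through 2018-12-26, 2019-01-08 through 2019-02-08, 2019-02-11 through 2019-02-13.
2018-12-18 through 2019-01-18 with B removed leaves 2018-12-18 through 2018-12-18, 2018-12-27 through 2019-01-07.
2019-01-21 through 2019-02-09 with B removed leaves 2019-02-09 through 2019-02-09.

2018-12-18 through 2018-12-18, 2018-12-27 through 2019-01-07, 2019-02-09 through 2019-02-09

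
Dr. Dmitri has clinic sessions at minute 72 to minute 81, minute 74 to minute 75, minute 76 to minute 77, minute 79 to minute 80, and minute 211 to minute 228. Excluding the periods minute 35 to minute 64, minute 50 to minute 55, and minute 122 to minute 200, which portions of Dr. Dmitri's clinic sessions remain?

minute 72 to minute 81, minute 211 to minute 228

First set merges to minute 72 to minute 81, minute 211 to minute 228.
Second set merges to minute 35 to minute 64, minute 122 to minute 200.
minute 72 to minute 81: nothing removed.
minute 211 to minute 228: nothing removed.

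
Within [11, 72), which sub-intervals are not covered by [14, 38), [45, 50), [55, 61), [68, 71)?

[11, 14) ∪ [38, 45) ∪ [50, 55) ∪ [61, 68) ∪ [71, 72)

The merged coverage is [14, 38), [45, 50), [55, 61), [68, 71).
Uncovered inside [11, 72): [11, 14), [38, 45), [50, 55), [61, 68), [71, 72).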